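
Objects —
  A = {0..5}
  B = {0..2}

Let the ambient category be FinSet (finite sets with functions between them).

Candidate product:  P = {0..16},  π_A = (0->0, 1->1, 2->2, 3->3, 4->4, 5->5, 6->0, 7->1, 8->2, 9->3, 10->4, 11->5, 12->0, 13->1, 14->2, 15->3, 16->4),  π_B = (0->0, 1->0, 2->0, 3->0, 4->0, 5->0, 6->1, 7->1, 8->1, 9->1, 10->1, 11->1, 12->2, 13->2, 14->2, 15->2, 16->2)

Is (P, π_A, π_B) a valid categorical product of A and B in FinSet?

|A|·|B| = 6·3 = 18;  |P| = 17
  → cardinalities differ; no bijection possible.

Answer: NOT A VALID PRODUCT — |P|=17 ≠ |A|·|B|=18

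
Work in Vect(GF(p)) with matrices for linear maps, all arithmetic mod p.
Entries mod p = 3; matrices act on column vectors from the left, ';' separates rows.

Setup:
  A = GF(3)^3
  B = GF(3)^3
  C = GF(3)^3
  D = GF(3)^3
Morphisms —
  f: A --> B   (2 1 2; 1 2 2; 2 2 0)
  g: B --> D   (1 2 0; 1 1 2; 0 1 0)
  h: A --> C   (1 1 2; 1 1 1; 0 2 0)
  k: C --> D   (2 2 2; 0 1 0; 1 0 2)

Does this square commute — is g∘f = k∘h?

1) trace f;g:
  e0=⟨1,0,0⟩ f-->⟨2,1,2⟩ g-->⟨1,1,1⟩
  e1=⟨0,1,0⟩ f-->⟨1,2,2⟩ g-->⟨2,1,2⟩
  e2=⟨0,0,1⟩ f-->⟨2,2,0⟩ g-->⟨0,1,2⟩
  composite₁ = (1 2 0; 1 1 1; 1 2 2)
2) trace h;k:
  e0=⟨1,0,0⟩ h-->⟨1,1,0⟩ k-->⟨1,1,1⟩
  e1=⟨0,1,0⟩ h-->⟨1,1,2⟩ k-->⟨2,1,2⟩
  e2=⟨0,0,1⟩ h-->⟨2,1,0⟩ k-->⟨0,1,2⟩
  composite₂ = (1 2 0; 1 1 1; 1 2 2)
Equal? equal; square commutes

Answer: COMMUTES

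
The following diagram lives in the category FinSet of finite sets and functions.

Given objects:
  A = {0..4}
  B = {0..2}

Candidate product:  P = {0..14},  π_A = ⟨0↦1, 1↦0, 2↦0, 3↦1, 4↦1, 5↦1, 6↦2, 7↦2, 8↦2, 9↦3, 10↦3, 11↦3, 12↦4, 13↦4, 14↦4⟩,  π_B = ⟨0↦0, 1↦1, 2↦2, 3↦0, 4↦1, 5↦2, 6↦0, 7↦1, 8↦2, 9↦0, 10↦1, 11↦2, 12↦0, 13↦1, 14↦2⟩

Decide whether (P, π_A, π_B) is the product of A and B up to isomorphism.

|A|·|B| = 5·3 = 15;  |P| = 15
Check the pairing map k ↦ (π_A(k), π_B(k)):
  0 ↦ (1,0)
  1 ↦ (0,1)
  2 ↦ (0,2)
  3 ↦ (1,0)  ✗ repeats pair of k=0
  4 ↦ (1,1)
  5 ↦ (1,2)
  6 ↦ (2,0)
  7 ↦ (2,1)
  8 ↦ (2,2)
  9 ↦ (3,0)
  10 ↦ (3,1)
  11 ↦ (3,2)
  12 ↦ (4,0)
  13 ↦ (4,1)
  14 ↦ (4,2)
distinct pairs in image: 14 / 15 needed
  → (1,0) hit at k=0 and k=3

Answer: NOT A VALID PRODUCT — duplicate pair at indices 3,0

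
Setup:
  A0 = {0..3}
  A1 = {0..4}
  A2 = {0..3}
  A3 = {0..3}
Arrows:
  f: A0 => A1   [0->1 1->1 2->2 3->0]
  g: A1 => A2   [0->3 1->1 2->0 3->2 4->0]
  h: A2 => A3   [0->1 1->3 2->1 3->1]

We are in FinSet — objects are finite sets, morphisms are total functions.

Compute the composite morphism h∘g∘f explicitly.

  0 f=>1 g=>1 h=>3
  1 f=>1 g=>1 h=>3
  2 f=>2 g=>0 h=>1
  3 f=>0 g=>3 h=>1
result: [0->3 1->3 2->1 3->1]

Answer: [0->3 1->3 2->1 3->1]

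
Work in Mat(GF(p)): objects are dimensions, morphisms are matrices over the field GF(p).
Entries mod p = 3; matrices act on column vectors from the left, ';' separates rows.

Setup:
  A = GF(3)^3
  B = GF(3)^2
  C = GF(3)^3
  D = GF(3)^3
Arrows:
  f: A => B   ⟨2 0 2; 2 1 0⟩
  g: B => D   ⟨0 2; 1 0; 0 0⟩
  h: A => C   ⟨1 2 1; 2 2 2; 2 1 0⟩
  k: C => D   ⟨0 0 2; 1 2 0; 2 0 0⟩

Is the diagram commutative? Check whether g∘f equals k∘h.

Path 1 = f;g:
  e0=⟨1,0,0⟩ f=>⟨2,2⟩ g=>⟨1,2,0⟩
  e1=⟨0,1,0⟩ f=>⟨0,1⟩ g=>⟨2,0,0⟩
  e2=⟨0,0,1⟩ f=>⟨2,0⟩ g=>⟨0,2,0⟩
  composite₁ = ⟨1 2 0; 2 0 2; 0 0 0⟩
Path 2 = h;k:
  e0=⟨1,0,0⟩ h=>⟨1,2,2⟩ k=>⟨1,2,2⟩
  e1=⟨0,1,0⟩ h=>⟨2,2,1⟩ k=>⟨2,0,1⟩
  e2=⟨0,0,1⟩ h=>⟨1,2,0⟩ k=>⟨0,2,2⟩
  composite₂ = ⟨1 2 0; 2 0 2; 2 1 2⟩
Equal? NO — does not commute

Answer: DOES NOT COMMUTE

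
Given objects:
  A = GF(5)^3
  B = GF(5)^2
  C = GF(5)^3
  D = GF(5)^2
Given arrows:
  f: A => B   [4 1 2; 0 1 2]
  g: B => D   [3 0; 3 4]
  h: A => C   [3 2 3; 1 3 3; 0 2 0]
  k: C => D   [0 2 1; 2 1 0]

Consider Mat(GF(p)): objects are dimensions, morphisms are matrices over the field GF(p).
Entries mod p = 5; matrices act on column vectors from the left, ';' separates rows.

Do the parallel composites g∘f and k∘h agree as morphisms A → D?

Answer: COMMUTES

Derivation:
Along f;g (path 1):
  e0=[1,0,0] f=>[4,0] g=>[2,2]
  e1=[0,1,0] f=>[1,1] g=>[3,2]
  e2=[0,0,1] f=>[2,2] g=>[1,4]
  composite₁ = [2 3 1; 2 2 4]
Along h;k (path 2):
  e0=[1,0,0] h=>[3,1,0] k=>[2,2]
  e1=[0,1,0] h=>[2,3,2] k=>[3,2]
  e2=[0,0,1] h=>[3,3,0] k=>[1,4]
  composite₂ = [2 3 1; 2 2 4]
Equal? YES — commutes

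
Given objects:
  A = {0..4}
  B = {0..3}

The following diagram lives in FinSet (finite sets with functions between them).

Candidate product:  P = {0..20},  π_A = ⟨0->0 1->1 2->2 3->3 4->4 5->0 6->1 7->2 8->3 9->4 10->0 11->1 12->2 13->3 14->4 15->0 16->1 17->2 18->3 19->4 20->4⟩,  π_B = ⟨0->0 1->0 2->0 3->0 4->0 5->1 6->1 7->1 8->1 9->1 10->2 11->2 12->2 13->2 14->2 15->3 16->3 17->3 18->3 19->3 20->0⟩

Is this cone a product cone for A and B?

|A|·|B| = 5·4 = 20;  |P| = 21
  → cardinalities differ; no bijection possible.

Answer: NOT A VALID PRODUCT — |P|=21 ≠ |A|·|B|=20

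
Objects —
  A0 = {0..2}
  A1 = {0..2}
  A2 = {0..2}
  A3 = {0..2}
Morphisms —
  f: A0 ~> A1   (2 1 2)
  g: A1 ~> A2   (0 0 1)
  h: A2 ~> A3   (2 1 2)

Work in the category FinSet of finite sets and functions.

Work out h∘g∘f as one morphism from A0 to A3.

Answer: (1 2 1)

Trace:
  0 f~>2 g~>1 h~>1
  1 f~>1 g~>0 h~>2
  2 f~>2 g~>1 h~>1
composite: (1 2 1)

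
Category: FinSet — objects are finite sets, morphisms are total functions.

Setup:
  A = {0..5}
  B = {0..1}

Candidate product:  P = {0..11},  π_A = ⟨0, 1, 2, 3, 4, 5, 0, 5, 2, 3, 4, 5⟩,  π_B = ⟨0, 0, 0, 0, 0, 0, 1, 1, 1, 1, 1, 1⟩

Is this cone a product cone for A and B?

Answer: NOT A VALID PRODUCT — duplicate pair at indices 11,7

Derivation:
|A|·|B| = 6·2 = 12;  |P| = 12
Check the pairing map k ↦ (π_A(k), π_B(k)):
  0 -> (0,0)
  1 -> (1,0)
  2 -> (2,0)
  3 -> (3,0)
  4 -> (4,0)
  5 -> (5,0)
  6 -> (0,1)
  7 -> (5,1)
  8 -> (2,1)
  9 -> (3,1)
  10 -> (4,1)
  11 -> (5,1)  ✗ repeats pair of k=7
distinct pairs in image: 11 / 12 needed
  → (5,1) hit at k=7 and k=11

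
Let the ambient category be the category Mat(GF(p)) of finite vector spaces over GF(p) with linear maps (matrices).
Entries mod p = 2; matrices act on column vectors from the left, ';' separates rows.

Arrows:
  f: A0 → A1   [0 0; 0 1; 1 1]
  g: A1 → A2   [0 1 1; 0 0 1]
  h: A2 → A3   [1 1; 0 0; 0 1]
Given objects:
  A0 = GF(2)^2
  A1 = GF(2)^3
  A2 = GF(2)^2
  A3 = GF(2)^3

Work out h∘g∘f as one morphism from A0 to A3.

  e0=(1,0) f→(0,0,1) g→(1,1) h→(0,0,1)
  e1=(0,1) f→(0,1,1) g→(0,1) h→(1,0,1)
⟦path⟧: [0 1; 0 0; 1 1]

Answer: [0 1; 0 0; 1 1]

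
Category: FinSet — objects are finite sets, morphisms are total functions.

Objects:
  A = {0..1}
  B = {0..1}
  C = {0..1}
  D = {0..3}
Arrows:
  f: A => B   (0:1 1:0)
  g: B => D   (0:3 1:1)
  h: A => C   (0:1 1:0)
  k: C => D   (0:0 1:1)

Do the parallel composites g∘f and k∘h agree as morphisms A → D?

Answer: DOES NOT COMMUTE

Trace:
1) trace f;g:
  0 f=>1 g=>1
  1 f=>0 g=>3
  result₁ = (0:1 1:3)
2) trace h;k:
  0 h=>1 k=>1
  1 h=>0 k=>0
  result₂ = (0:1 1:0)
Equal? NO — does not commute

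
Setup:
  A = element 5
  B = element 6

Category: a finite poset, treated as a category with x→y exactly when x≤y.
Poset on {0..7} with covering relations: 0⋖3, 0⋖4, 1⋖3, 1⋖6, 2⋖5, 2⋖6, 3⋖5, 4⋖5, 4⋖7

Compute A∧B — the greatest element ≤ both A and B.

Answer: NO MEET EXISTS

Derivation:
Lower bounds of A=5 and B=6: {1,2}
  maximal lower bounds 1 and 2 are incomparable: neither 1<=2 nor 2<=1
→ no greatest lower bound exists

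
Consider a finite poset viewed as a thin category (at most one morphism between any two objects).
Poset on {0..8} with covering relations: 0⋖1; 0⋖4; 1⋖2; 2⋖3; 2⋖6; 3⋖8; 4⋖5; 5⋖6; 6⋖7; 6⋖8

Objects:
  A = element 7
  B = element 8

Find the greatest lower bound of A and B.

Lower bounds of A=7 and B=8: {0,1,2,4,5,6}
  0 <= 6
  1 <= 6
  2 <= 6
  4 <= 6
  5 <= 6
  6 <= 6
glb = 6

Answer: A∧B = 6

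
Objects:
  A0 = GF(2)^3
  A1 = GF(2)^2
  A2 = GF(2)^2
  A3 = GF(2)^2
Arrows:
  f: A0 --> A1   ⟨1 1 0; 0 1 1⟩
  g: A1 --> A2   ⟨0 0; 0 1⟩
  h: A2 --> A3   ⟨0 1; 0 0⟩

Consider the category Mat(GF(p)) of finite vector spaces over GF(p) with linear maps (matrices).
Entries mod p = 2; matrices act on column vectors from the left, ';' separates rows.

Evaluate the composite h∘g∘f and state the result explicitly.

  e0=[1,0,0] f-->[1,0] g-->[0,0] h-->[0,0]
  e1=[0,1,0] f-->[1,1] g-->[0,1] h-->[1,0]
  e2=[0,0,1] f-->[0,1] g-->[0,1] h-->[1,0]
composite: ⟨0 1 1; 0 0 0⟩

Answer: ⟨0 1 1; 0 0 0⟩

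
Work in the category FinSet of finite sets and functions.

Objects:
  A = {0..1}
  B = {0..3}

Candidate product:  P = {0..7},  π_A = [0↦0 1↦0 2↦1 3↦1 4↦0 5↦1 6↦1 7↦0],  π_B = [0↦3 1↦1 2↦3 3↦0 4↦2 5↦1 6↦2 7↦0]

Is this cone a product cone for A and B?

Answer: VALID PRODUCT

Work:
|A|·|B| = 2·4 = 8;  |P| = 8
Check the pairing map k ↦ (π_A(k), π_B(k)):
  0 ↦ (0,3)
  1 ↦ (0,1)
  2 ↦ (1,3)
  3 ↦ (1,0)
  4 ↦ (0,2)
  5 ↦ (1,1)
  6 ↦ (1,2)
  7 ↦ (0,0)
distinct pairs in image: 8 / 8 needed
  → bijection onto A×B; projections well-typed.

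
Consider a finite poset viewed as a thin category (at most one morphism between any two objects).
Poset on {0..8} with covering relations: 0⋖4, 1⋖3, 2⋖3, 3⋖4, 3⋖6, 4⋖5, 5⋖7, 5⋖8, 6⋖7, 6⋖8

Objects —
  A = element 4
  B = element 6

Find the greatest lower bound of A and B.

Common predecessors of 4,6: {1,2,3}
  1 ⊑ 3
  2 ⊑ 3
  3 ⊑ 3
glb = 3

Answer: A∧B = 3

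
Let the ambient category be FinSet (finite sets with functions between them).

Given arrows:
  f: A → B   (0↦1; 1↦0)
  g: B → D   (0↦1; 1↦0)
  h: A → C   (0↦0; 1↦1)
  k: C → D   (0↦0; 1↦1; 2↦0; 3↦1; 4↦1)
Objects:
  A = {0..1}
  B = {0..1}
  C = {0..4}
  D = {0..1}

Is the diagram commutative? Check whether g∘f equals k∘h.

Answer: COMMUTES

Derivation:
1) trace f;g:
  0 f→1 g→0
  1 f→0 g→1
  ⟦path⟧₁ = (0↦0; 1↦1)
2) trace h;k:
  0 h→0 k→0
  1 h→1 k→1
  ⟦path⟧₂ = (0↦0; 1↦1)
Equal? same morphism ✓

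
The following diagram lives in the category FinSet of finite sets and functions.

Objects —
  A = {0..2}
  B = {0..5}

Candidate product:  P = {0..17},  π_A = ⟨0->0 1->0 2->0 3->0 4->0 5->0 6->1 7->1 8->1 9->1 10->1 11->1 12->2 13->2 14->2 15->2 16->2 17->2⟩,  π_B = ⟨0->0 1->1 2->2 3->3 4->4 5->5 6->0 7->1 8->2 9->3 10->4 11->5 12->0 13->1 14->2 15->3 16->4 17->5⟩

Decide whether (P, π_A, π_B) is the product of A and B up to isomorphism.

Answer: VALID PRODUCT

Work:
|A|·|B| = 3·6 = 18;  |P| = 18
Check the pairing map k ↦ (π_A(k), π_B(k)):
  0 -> (0,0)
  1 -> (0,1)
  2 -> (0,2)
  3 -> (0,3)
  4 -> (0,4)
  5 -> (0,5)
  6 -> (1,0)
  7 -> (1,1)
  8 -> (1,2)
  9 -> (1,3)
  10 -> (1,4)
  11 -> (1,5)
  12 -> (2,0)
  13 -> (2,1)
  14 -> (2,2)
  15 -> (2,3)
  16 -> (2,4)
  17 -> (2,5)
distinct pairs in image: 18 / 18 needed
  → bijection onto A×B; projections well-typed.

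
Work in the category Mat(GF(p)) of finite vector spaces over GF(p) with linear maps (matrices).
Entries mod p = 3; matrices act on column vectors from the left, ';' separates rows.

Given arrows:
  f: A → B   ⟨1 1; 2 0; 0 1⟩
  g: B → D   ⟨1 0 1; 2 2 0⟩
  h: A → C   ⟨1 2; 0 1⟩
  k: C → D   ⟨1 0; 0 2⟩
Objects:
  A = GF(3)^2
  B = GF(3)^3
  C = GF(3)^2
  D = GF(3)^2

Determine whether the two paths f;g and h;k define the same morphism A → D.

Along f;g (path 1):
  e0=(1,0) f→(1,2,0) g→(1,0)
  e1=(0,1) f→(1,0,1) g→(2,2)
  ⟦path⟧₁ = ⟨1 2; 0 2⟩
Along h;k (path 2):
  e0=(1,0) h→(1,0) k→(1,0)
  e1=(0,1) h→(2,1) k→(2,2)
  ⟦path⟧₂ = ⟨1 2; 0 2⟩
Equal? YES — commutes

Answer: COMMUTES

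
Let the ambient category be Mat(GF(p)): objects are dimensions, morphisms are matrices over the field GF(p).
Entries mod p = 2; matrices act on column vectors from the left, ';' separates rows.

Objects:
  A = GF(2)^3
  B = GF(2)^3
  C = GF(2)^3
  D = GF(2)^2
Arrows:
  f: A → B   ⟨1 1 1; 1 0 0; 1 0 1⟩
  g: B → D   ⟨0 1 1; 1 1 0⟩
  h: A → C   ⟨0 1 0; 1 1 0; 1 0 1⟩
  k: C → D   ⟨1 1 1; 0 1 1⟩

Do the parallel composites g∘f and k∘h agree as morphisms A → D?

1) trace f;g:
  e0=⟨1,0,0⟩ f→⟨1,1,1⟩ g→⟨0,0⟩
  e1=⟨0,1,0⟩ f→⟨1,0,0⟩ g→⟨0,1⟩
  e2=⟨0,0,1⟩ f→⟨1,0,1⟩ g→⟨1,1⟩
  result₁ = ⟨0 0 1; 0 1 1⟩
2) trace h;k:
  e0=⟨1,0,0⟩ h→⟨0,1,1⟩ k→⟨0,0⟩
  e1=⟨0,1,0⟩ h→⟨1,1,0⟩ k→⟨0,1⟩
  e2=⟨0,0,1⟩ h→⟨0,0,1⟩ k→⟨1,1⟩
  result₂ = ⟨0 0 1; 0 1 1⟩
Equal? YES — commutes

Answer: COMMUTES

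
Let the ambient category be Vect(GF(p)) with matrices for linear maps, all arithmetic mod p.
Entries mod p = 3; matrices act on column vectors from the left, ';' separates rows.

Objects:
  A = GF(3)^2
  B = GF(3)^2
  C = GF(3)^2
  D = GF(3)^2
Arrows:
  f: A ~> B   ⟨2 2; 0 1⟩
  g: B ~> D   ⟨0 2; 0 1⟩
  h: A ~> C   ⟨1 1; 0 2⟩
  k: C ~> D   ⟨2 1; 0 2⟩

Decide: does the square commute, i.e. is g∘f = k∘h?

1) trace f;g:
  e0=(1,0) f~>(2,0) g~>(0,0)
  e1=(0,1) f~>(2,1) g~>(2,1)
  ⟦path⟧₁ = ⟨0 2; 0 1⟩
2) trace h;k:
  e0=(1,0) h~>(1,0) k~>(2,0)
  e1=(0,1) h~>(1,2) k~>(1,1)
  ⟦path⟧₂ = ⟨2 1; 0 1⟩
Equal? distinct morphisms ✗

Answer: DOES NOT COMMUTE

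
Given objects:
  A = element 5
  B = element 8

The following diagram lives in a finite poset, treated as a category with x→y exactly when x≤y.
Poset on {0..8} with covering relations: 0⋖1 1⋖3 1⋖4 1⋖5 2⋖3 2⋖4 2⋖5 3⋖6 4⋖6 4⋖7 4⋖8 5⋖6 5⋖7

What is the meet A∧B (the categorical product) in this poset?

Common predecessors of 5,8: {0,1,2}
  maximal lower bounds 1 and 2 are incomparable: neither 1≤2 nor 2≤1
→ no greatest lower bound exists

Answer: NO MEET EXISTS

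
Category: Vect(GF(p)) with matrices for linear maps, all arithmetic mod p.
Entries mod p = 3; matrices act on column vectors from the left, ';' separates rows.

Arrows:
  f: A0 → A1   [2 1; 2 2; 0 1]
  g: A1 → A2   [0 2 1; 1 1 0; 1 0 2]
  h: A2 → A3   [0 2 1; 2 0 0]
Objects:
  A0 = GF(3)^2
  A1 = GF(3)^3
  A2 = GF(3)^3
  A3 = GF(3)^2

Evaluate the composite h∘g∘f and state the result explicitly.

Answer: [1 0; 2 1]

Work:
  e0=⟨1,0⟩ f→⟨2,2,0⟩ g→⟨1,1,2⟩ h→⟨1,2⟩
  e1=⟨0,1⟩ f→⟨1,2,1⟩ g→⟨2,0,0⟩ h→⟨0,1⟩
⟦path⟧: [1 0; 2 1]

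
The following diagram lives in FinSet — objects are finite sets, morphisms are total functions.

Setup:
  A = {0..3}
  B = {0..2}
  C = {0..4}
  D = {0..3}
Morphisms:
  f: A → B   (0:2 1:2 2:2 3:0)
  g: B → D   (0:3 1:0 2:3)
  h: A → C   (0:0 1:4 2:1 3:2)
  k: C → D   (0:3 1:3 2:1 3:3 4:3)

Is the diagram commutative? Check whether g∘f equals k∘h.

Path 1 = f;g:
  0 f→2 g→3
  1 f→2 g→3
  2 f→2 g→3
  3 f→0 g→3
  result₁ = (0:3 1:3 2:3 3:3)
Path 2 = h;k:
  0 h→0 k→3
  1 h→4 k→3
  2 h→1 k→3
  3 h→2 k→1
  result₂ = (0:3 1:3 2:3 3:1)
Equal? distinct morphisms ✗

Answer: DOES NOT COMMUTE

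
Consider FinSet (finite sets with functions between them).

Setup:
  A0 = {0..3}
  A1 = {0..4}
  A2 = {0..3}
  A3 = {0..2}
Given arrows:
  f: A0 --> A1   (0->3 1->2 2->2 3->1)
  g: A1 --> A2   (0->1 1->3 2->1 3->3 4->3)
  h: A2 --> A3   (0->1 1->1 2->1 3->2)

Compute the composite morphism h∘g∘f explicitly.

Answer: (0->2 1->1 2->1 3->2)

Derivation:
  0 f-->3 g-->3 h-->2
  1 f-->2 g-->1 h-->1
  2 f-->2 g-->1 h-->1
  3 f-->1 g-->3 h-->2
⟦path⟧: (0->2 1->1 2->1 3->2)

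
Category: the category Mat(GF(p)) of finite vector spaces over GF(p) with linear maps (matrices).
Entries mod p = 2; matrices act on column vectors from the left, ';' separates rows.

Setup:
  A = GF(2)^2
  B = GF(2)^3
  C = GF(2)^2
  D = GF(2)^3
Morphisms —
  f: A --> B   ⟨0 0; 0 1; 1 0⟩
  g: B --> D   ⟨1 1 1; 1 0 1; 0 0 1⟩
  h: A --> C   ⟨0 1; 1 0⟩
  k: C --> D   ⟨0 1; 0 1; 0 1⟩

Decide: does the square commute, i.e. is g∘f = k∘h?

Path 1 = f;g:
  e0=(1,0) f-->(0,0,1) g-->(1,1,1)
  e1=(0,1) f-->(0,1,0) g-->(1,0,0)
  result₁ = ⟨1 1; 1 0; 1 0⟩
Path 2 = h;k:
  e0=(1,0) h-->(0,1) k-->(1,1,1)
  e1=(0,1) h-->(1,0) k-->(0,0,0)
  result₂ = ⟨1 0; 1 0; 1 0⟩
Equal? differ; not commutative

Answer: DOES NOT COMMUTE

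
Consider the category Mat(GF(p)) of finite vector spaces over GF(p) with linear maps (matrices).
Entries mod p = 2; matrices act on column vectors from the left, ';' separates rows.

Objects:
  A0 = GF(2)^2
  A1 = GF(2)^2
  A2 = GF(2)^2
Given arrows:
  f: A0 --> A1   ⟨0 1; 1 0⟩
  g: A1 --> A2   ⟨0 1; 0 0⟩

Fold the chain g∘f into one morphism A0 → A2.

Answer: ⟨1 0; 0 0⟩

Derivation:
  e0=[1,0] f-->[0,1] g-->[1,0]
  e1=[0,1] f-->[1,0] g-->[0,0]
composite: ⟨1 0; 0 0⟩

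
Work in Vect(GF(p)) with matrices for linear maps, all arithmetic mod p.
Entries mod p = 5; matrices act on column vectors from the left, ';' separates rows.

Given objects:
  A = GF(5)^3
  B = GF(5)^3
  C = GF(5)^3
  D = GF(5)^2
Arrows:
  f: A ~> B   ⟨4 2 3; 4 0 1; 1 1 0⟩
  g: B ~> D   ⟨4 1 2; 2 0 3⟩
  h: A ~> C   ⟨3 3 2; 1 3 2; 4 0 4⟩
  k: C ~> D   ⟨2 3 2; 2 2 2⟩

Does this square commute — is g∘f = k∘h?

Answer: COMMUTES

Trace:
Path 1 = f;g:
  e0=[1,0,0] f~>[4,4,1] g~>[2,1]
  e1=[0,1,0] f~>[2,0,1] g~>[0,2]
  e2=[0,0,1] f~>[3,1,0] g~>[3,1]
  result₁ = ⟨2 0 3; 1 2 1⟩
Path 2 = h;k:
  e0=[1,0,0] h~>[3,1,4] k~>[2,1]
  e1=[0,1,0] h~>[3,3,0] k~>[0,2]
  e2=[0,0,1] h~>[2,2,4] k~>[3,1]
  result₂ = ⟨2 0 3; 1 2 1⟩
Equal? same morphism ✓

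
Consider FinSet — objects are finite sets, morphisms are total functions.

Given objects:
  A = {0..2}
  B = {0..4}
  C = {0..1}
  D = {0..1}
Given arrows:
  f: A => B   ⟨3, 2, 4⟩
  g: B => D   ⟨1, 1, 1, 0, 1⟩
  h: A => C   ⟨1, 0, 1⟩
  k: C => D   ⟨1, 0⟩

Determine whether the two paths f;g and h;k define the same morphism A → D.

Path 1 = f;g:
  0 f=>3 g=>0
  1 f=>2 g=>1
  2 f=>4 g=>1
  composite₁ = ⟨0, 1, 1⟩
Path 2 = h;k:
  0 h=>1 k=>0
  1 h=>0 k=>1
  2 h=>1 k=>0
  composite₂ = ⟨0, 1, 0⟩
Equal? differ; not commutative

Answer: DOES NOT COMMUTE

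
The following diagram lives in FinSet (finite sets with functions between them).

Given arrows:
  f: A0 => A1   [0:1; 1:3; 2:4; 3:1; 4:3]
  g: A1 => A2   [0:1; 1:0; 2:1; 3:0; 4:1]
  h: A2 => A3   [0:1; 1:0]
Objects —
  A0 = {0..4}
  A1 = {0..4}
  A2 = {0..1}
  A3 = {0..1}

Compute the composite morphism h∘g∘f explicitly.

Answer: [0:1; 1:1; 2:0; 3:1; 4:1]

Derivation:
  0 f=>1 g=>0 h=>1
  1 f=>3 g=>0 h=>1
  2 f=>4 g=>1 h=>0
  3 f=>1 g=>0 h=>1
  4 f=>3 g=>0 h=>1
⟦path⟧: [0:1; 1:1; 2:0; 3:1; 4:1]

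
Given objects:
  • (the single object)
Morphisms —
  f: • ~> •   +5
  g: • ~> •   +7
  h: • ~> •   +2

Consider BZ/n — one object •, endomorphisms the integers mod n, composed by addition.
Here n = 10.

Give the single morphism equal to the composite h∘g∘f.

Answer: +4

Derivation:
  0 +5≡5 +7≡2 +2≡4  (mod 10)
⟦path⟧: +4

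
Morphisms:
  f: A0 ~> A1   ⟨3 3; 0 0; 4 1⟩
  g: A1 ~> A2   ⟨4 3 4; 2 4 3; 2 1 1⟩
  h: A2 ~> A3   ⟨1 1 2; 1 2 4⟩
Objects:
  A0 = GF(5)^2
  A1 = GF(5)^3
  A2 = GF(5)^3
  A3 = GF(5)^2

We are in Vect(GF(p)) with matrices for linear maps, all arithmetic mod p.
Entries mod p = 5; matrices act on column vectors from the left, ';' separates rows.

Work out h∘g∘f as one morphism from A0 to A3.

  e0=[1,0] f~>[3,0,4] g~>[3,3,0] h~>[1,4]
  e1=[0,1] f~>[3,0,1] g~>[1,4,2] h~>[4,2]
result: ⟨1 4; 4 2⟩

Answer: ⟨1 4; 4 2⟩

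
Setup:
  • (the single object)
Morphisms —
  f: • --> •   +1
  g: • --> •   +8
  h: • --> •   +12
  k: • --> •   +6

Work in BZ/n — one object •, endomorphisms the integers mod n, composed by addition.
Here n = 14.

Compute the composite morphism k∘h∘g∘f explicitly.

Answer: +13

Derivation:
  0 +1≡1 +8≡9 +12≡7 +6≡13  (mod 14)
⟦path⟧: +13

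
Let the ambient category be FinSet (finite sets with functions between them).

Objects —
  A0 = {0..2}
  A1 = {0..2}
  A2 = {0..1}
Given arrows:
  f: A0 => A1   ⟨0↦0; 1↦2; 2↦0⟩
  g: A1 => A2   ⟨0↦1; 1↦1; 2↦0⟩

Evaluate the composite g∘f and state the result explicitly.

  0 f=>0 g=>1
  1 f=>2 g=>0
  2 f=>0 g=>1
result: ⟨0↦1; 1↦0; 2↦1⟩

Answer: ⟨0↦1; 1↦0; 2↦1⟩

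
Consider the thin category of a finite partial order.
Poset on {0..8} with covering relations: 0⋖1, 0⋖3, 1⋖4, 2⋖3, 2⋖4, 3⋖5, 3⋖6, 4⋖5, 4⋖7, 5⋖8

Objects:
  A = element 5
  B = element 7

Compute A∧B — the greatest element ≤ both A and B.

Answer: A∧B = 4

Work:
{x : x<=A ∧ x<=B} = {0,1,2,4}  (A=5, B=7)
  0 <= 4
  1 <= 4
  2 <= 4
  4 <= 4
glb = 4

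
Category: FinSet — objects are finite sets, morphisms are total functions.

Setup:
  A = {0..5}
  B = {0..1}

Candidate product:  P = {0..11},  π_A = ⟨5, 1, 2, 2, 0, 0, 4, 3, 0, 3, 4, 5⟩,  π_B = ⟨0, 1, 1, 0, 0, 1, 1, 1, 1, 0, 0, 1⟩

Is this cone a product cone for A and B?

|A|·|B| = 6·2 = 12;  |P| = 12
Check the pairing map k ↦ (π_A(k), π_B(k)):
  0 -> (5,0)
  1 -> (1,1)
  2 -> (2,1)
  3 -> (2,0)
  4 -> (0,0)
  5 -> (0,1)
  6 -> (4,1)
  7 -> (3,1)
  8 -> (0,1)  ✗ repeats pair of k=5
  9 -> (3,0)
  10 -> (4,0)
  11 -> (5,1)
distinct pairs in image: 11 / 12 needed
  → (0,1) hit at k=5 and k=8

Answer: NOT A VALID PRODUCT — duplicate pair at indices 5,8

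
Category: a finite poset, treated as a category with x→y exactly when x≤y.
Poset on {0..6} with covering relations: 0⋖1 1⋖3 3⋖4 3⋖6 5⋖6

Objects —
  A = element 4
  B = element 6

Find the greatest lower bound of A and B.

Common predecessors of 4,6: {0,1,3}
  0 <= 3
  1 <= 3
  3 <= 3
glb = 3

Answer: A∧B = 3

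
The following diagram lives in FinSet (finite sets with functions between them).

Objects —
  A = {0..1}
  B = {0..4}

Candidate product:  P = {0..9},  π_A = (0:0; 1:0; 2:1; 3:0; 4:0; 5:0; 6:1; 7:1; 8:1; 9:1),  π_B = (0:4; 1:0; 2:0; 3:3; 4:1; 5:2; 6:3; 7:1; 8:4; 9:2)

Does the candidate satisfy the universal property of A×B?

|A|·|B| = 2·5 = 10;  |P| = 10
Check the pairing map k ↦ (π_A(k), π_B(k)):
  0 : (0,4)
  1 : (0,0)
  2 : (1,0)
  3 : (0,3)
  4 : (0,1)
  5 : (0,2)
  6 : (1,3)
  7 : (1,1)
  8 : (1,4)
  9 : (1,2)
distinct pairs in image: 10 / 10 needed
  → bijection onto A×B; projections well-typed.

Answer: VALID PRODUCT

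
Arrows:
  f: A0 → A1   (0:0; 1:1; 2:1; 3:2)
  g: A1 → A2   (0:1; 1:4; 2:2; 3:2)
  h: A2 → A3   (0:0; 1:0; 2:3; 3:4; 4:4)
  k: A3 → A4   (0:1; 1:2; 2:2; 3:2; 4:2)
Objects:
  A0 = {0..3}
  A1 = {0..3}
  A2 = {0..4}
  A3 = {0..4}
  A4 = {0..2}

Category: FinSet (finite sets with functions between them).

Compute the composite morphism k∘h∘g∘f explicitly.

  0 f→0 g→1 h→0 k→1
  1 f→1 g→4 h→4 k→2
  2 f→1 g→4 h→4 k→2
  3 f→2 g→2 h→3 k→2
composite: (0:1; 1:2; 2:2; 3:2)

Answer: (0:1; 1:2; 2:2; 3:2)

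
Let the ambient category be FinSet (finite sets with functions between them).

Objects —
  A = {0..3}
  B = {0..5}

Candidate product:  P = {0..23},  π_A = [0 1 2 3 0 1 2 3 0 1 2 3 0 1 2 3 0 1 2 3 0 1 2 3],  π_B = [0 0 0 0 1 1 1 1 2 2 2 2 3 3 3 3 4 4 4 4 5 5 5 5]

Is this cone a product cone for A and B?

Answer: VALID PRODUCT

Derivation:
|A|·|B| = 4·6 = 24;  |P| = 24
Check the pairing map k ↦ (π_A(k), π_B(k)):
  0 -> (0,0)
  1 -> (1,0)
  2 -> (2,0)
  3 -> (3,0)
  4 -> (0,1)
  5 -> (1,1)
  6 -> (2,1)
  7 -> (3,1)
  8 -> (0,2)
  9 -> (1,2)
  10 -> (2,2)
  11 -> (3,2)
  12 -> (0,3)
  13 -> (1,3)
  14 -> (2,3)
  15 -> (3,3)
  16 -> (0,4)
  17 -> (1,4)
  18 -> (2,4)
  19 -> (3,4)
  20 -> (0,5)
  21 -> (1,5)
  22 -> (2,5)
  23 -> (3,5)
distinct pairs in image: 24 / 24 needed
  → bijection onto A×B; projections well-typed.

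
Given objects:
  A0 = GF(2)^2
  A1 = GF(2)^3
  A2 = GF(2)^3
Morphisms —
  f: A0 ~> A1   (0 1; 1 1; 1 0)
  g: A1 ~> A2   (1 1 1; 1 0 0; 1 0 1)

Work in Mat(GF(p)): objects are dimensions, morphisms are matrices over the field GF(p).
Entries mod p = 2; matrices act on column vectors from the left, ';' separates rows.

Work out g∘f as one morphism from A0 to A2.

  e0=[1,0] f~>[0,1,1] g~>[0,0,1]
  e1=[0,1] f~>[1,1,0] g~>[0,1,1]
⟦path⟧: (0 0; 0 1; 1 1)

Answer: (0 0; 0 1; 1 1)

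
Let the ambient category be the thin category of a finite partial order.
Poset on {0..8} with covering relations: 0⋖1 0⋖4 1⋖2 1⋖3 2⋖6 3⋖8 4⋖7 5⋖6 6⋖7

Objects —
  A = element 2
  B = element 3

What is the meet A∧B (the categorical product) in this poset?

Answer: A∧B = 1

Trace:
{x : x⊑A ∧ x⊑B} = {0,1}  (A=2, B=3)
  0 ⊑ 1
  1 ⊑ 1
glb = 1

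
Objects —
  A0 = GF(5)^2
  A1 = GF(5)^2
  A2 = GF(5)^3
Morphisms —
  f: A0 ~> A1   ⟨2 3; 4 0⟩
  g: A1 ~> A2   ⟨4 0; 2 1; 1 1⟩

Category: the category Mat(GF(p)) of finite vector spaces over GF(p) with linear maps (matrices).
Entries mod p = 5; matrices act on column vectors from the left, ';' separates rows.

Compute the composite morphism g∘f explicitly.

  e0=⟨1,0⟩ f~>⟨2,4⟩ g~>⟨3,3,1⟩
  e1=⟨0,1⟩ f~>⟨3,0⟩ g~>⟨2,1,3⟩
result: ⟨3 2; 3 1; 1 3⟩

Answer: ⟨3 2; 3 1; 1 3⟩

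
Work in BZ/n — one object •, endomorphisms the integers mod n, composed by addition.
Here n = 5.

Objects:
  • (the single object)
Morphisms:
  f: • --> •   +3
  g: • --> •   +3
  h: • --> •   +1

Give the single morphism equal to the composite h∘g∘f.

  0 +3≡3 +3≡1 +1≡2  (mod 5)
⟦path⟧: +2

Answer: +2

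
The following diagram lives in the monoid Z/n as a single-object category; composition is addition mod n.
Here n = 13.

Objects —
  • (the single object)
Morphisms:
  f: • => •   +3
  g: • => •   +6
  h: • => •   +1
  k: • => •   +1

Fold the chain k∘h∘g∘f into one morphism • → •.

Answer: +11

Trace:
  0 +3≡3 +6≡9 +1≡10 +1≡11  (mod 13)
composite: +11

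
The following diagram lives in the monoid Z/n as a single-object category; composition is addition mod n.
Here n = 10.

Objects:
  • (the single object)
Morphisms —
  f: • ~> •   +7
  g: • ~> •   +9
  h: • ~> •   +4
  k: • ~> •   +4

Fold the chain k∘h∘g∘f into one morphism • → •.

Answer: +4

Work:
  0 +7≡7 +9≡6 +4≡0 +4≡4  (mod 10)
⟦path⟧: +4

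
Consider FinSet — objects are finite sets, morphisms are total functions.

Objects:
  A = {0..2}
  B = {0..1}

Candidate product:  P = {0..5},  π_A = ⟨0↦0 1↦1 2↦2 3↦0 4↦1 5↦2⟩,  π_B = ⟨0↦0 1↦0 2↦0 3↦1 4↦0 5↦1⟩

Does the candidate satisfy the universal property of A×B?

Answer: NOT A VALID PRODUCT — duplicate pair at indices 1,4

Trace:
|A|·|B| = 3·2 = 6;  |P| = 6
Check the pairing map k ↦ (π_A(k), π_B(k)):
  0 ↦ (0,0)
  1 ↦ (1,0)
  2 ↦ (2,0)
  3 ↦ (0,1)
  4 ↦ (1,0)  ✗ repeats pair of k=1
  5 ↦ (2,1)
distinct pairs in image: 5 / 6 needed
  → (1,0) hit at k=1 and k=4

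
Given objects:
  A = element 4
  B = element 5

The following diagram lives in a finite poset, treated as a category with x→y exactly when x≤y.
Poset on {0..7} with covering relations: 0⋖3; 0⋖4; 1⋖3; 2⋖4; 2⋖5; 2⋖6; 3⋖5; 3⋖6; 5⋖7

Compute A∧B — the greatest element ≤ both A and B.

Common predecessors of 4,5: {0,2}
  maximal lower bounds 0 and 2 are incomparable: neither 0<=2 nor 2<=0
→ no greatest lower bound exists

Answer: NO MEET EXISTS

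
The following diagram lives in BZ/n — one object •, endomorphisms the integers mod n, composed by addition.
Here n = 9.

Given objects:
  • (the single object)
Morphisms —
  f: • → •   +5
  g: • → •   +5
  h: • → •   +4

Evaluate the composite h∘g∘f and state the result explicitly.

Answer: +5

Derivation:
  0 +5≡5 +5≡1 +4≡5  (mod 9)
result: +5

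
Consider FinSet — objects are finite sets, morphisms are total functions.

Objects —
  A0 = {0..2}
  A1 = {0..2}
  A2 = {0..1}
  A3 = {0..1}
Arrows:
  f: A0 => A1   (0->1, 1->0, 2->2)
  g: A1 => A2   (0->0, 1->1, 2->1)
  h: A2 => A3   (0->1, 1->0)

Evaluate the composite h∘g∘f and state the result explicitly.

Answer: (0->0, 1->1, 2->0)

Work:
  0 f=>1 g=>1 h=>0
  1 f=>0 g=>0 h=>1
  2 f=>2 g=>1 h=>0
composite: (0->0, 1->1, 2->0)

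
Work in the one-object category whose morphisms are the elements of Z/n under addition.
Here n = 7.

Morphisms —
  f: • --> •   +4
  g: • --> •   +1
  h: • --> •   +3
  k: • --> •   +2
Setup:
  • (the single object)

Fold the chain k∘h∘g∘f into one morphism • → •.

Answer: +3

Trace:
  0 +4≡4 +1≡5 +3≡1 +2≡3  (mod 7)
composite: +3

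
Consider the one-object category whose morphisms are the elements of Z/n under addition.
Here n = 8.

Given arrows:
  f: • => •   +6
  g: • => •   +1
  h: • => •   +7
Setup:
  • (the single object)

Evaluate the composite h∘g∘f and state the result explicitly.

  0 +6≡6 +1≡7 +7≡6  (mod 8)
composite: +6

Answer: +6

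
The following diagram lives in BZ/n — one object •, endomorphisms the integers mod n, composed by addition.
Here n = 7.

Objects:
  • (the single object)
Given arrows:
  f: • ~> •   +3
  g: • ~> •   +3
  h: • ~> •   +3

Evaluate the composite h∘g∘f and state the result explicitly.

  0 +3≡3 +3≡6 +3≡2  (mod 7)
result: +2

Answer: +2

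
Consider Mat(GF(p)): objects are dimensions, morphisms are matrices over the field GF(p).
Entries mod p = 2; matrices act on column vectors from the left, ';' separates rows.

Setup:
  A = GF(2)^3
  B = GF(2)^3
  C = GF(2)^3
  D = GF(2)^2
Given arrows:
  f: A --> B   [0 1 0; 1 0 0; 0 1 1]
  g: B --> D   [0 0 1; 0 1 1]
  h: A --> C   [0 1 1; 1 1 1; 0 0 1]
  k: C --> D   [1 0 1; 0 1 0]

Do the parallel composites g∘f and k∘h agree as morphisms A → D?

Answer: DOES NOT COMMUTE

Derivation:
Path 1 = f;g:
  e0=(1,0,0) f-->(0,1,0) g-->(0,1)
  e1=(0,1,0) f-->(1,0,1) g-->(1,1)
  e2=(0,0,1) f-->(0,0,1) g-->(1,1)
  ⟦path⟧₁ = [0 1 1; 1 1 1]
Path 2 = h;k:
  e0=(1,0,0) h-->(0,1,0) k-->(0,1)
  e1=(0,1,0) h-->(1,1,0) k-->(1,1)
  e2=(0,0,1) h-->(1,1,1) k-->(0,1)
  ⟦path⟧₂ = [0 1 0; 1 1 1]
Equal? NO — does not commute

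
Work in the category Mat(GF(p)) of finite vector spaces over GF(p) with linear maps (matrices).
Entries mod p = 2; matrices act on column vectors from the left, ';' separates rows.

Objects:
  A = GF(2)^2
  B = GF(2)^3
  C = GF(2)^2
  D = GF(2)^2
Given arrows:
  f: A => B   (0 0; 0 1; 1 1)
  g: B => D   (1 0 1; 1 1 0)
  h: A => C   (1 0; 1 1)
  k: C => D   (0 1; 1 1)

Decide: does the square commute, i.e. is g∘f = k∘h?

1) trace f;g:
  e0=⟨1,0⟩ f=>⟨0,0,1⟩ g=>⟨1,0⟩
  e1=⟨0,1⟩ f=>⟨0,1,1⟩ g=>⟨1,1⟩
  composite₁ = (1 1; 0 1)
2) trace h;k:
  e0=⟨1,0⟩ h=>⟨1,1⟩ k=>⟨1,0⟩
  e1=⟨0,1⟩ h=>⟨0,1⟩ k=>⟨1,1⟩
  composite₂ = (1 1; 0 1)
Equal? equal; square commutes

Answer: COMMUTES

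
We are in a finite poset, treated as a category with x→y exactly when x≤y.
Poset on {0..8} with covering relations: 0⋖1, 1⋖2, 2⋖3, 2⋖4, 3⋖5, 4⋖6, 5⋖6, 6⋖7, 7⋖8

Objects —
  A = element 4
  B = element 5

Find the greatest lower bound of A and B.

Common predecessors of 4,5: {0,1,2}
  0 ≤ 2
  1 ≤ 2
  2 ≤ 2
glb = 2

Answer: A∧B = 2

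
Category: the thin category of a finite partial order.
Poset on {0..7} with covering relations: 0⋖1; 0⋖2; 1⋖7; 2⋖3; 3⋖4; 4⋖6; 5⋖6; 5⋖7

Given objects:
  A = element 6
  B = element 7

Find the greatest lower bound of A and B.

Answer: NO MEET EXISTS

Work:
Common predecessors of 6,7: {0,5}
  maximal lower bounds 0 and 5 are incomparable: neither 0≤5 nor 5≤0
→ no greatest lower bound exists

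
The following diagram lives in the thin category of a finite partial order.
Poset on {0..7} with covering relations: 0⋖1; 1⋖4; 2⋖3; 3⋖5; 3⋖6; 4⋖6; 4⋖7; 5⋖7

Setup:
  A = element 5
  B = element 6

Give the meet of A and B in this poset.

{x : x<=A ∧ x<=B} = {2,3}  (A=5, B=6)
  2 <= 3
  3 <= 3
glb = 3

Answer: A∧B = 3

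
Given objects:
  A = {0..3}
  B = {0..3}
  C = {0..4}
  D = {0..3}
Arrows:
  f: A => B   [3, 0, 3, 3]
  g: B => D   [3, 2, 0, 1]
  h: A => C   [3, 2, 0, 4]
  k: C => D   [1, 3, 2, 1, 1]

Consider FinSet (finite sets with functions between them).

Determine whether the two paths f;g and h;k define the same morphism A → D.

Path 1 = f;g:
  0 f=>3 g=>1
  1 f=>0 g=>3
  2 f=>3 g=>1
  3 f=>3 g=>1
  result₁ = [1, 3, 1, 1]
Path 2 = h;k:
  0 h=>3 k=>1
  1 h=>2 k=>2
  2 h=>0 k=>1
  3 h=>4 k=>1
  result₂ = [1, 2, 1, 1]
Equal? distinct morphisms ✗

Answer: DOES NOT COMMUTE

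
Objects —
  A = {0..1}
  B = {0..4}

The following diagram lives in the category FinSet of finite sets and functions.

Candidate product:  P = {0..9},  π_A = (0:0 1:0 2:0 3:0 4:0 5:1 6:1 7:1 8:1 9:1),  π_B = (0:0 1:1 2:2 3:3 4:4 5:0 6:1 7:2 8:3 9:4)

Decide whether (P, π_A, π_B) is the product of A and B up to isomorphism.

|A|·|B| = 2·5 = 10;  |P| = 10
Check the pairing map k ↦ (π_A(k), π_B(k)):
  0 : (0,0)
  1 : (0,1)
  2 : (0,2)
  3 : (0,3)
  4 : (0,4)
  5 : (1,0)
  6 : (1,1)
  7 : (1,2)
  8 : (1,3)
  9 : (1,4)
distinct pairs in image: 10 / 10 needed
  → bijection onto A×B; projections well-typed.

Answer: VALID PRODUCT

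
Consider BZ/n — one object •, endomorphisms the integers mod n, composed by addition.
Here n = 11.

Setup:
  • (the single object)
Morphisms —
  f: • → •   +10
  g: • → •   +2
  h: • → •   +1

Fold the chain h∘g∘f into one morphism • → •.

  0 +10≡10 +2≡1 +1≡2  (mod 11)
⟦path⟧: +2

Answer: +2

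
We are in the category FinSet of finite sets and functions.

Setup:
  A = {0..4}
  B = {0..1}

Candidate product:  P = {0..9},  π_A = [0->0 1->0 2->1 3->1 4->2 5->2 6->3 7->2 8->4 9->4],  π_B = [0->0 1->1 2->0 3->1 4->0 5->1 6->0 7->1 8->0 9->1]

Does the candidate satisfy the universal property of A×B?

|A|·|B| = 5·2 = 10;  |P| = 10
Check the pairing map k ↦ (π_A(k), π_B(k)):
  0 -> (0,0)
  1 -> (0,1)
  2 -> (1,0)
  3 -> (1,1)
  4 -> (2,0)
  5 -> (2,1)
  6 -> (3,0)
  7 -> (2,1)  ✗ repeats pair of k=5
  8 -> (4,0)
  9 -> (4,1)
distinct pairs in image: 9 / 10 needed
  → (2,1) hit at k=5 and k=7

Answer: NOT A VALID PRODUCT — duplicate pair at indices 5,7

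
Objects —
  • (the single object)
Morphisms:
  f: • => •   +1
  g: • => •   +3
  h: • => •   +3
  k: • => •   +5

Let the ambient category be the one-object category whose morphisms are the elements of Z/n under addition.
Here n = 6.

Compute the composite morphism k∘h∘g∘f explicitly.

  0 +1≡1 +3≡4 +3≡1 +5≡0  (mod 6)
composite: +0

Answer: +0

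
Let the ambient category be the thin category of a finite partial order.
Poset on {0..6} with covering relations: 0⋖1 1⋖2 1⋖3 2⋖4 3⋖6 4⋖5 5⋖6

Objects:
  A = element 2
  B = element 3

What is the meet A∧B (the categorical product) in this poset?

Common predecessors of 2,3: {0,1}
  0 ⊑ 1
  1 ⊑ 1
glb = 1

Answer: A∧B = 1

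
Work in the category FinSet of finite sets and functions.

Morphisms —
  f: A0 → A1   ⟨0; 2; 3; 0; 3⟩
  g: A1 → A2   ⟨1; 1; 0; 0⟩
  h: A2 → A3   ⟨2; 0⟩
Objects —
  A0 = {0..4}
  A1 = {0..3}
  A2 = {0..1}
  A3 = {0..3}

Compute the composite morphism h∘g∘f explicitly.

  0 f→0 g→1 h→0
  1 f→2 g→0 h→2
  2 f→3 g→0 h→2
  3 f→0 g→1 h→0
  4 f→3 g→0 h→2
result: ⟨0; 2; 2; 0; 2⟩

Answer: ⟨0; 2; 2; 0; 2⟩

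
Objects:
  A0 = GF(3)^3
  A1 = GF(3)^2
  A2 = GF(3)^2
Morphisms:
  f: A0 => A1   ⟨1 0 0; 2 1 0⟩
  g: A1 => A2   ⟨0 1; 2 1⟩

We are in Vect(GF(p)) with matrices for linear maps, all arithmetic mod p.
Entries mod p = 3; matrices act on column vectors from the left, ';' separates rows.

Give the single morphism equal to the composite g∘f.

Answer: ⟨2 1 0; 1 1 0⟩

Trace:
  e0=(1,0,0) f=>(1,2) g=>(2,1)
  e1=(0,1,0) f=>(0,1) g=>(1,1)
  e2=(0,0,1) f=>(0,0) g=>(0,0)
⟦path⟧: ⟨2 1 0; 1 1 0⟩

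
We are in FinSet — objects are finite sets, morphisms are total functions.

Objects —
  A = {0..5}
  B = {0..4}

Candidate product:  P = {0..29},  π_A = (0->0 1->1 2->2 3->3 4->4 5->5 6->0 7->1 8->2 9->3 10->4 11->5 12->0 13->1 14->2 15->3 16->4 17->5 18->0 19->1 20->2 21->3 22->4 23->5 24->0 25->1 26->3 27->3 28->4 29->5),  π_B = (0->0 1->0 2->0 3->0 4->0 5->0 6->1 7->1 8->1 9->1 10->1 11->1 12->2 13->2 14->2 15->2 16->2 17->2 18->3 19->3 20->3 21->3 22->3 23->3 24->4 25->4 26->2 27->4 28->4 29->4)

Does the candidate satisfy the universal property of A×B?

Answer: NOT A VALID PRODUCT — duplicate pair at indices 15,26

Work:
|A|·|B| = 6·5 = 30;  |P| = 30
Check the pairing map k ↦ (π_A(k), π_B(k)):
  0 -> (0,0)
  1 -> (1,0)
  2 -> (2,0)
  3 -> (3,0)
  4 -> (4,0)
  5 -> (5,0)
  6 -> (0,1)
  7 -> (1,1)
  8 -> (2,1)
  9 -> (3,1)
  10 -> (4,1)
  11 -> (5,1)
  12 -> (0,2)
  13 -> (1,2)
  14 -> (2,2)
  15 -> (3,2)
  16 -> (4,2)
  17 -> (5,2)
  18 -> (0,3)
  19 -> (1,3)
  20 -> (2,3)
  21 -> (3,3)
  22 -> (4,3)
  23 -> (5,3)
  24 -> (0,4)
  25 -> (1,4)
  26 -> (3,2)  ✗ repeats pair of k=15
  27 -> (3,4)
  28 -> (4,4)
  29 -> (5,4)
distinct pairs in image: 29 / 30 needed
  → (3,2) hit at k=15 and k=26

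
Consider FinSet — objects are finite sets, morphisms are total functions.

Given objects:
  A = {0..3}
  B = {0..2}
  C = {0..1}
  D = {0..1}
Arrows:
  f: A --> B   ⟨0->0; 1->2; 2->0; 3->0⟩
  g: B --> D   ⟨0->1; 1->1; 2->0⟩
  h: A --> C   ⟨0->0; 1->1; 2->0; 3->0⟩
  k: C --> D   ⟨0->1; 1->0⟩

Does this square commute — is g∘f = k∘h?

Answer: COMMUTES

Trace:
Along f;g (path 1):
  0 f-->0 g-->1
  1 f-->2 g-->0
  2 f-->0 g-->1
  3 f-->0 g-->1
  composite₁ = ⟨0->1; 1->0; 2->1; 3->1⟩
Along h;k (path 2):
  0 h-->0 k-->1
  1 h-->1 k-->0
  2 h-->0 k-->1
  3 h-->0 k-->1
  composite₂ = ⟨0->1; 1->0; 2->1; 3->1⟩
Equal? YES — commutes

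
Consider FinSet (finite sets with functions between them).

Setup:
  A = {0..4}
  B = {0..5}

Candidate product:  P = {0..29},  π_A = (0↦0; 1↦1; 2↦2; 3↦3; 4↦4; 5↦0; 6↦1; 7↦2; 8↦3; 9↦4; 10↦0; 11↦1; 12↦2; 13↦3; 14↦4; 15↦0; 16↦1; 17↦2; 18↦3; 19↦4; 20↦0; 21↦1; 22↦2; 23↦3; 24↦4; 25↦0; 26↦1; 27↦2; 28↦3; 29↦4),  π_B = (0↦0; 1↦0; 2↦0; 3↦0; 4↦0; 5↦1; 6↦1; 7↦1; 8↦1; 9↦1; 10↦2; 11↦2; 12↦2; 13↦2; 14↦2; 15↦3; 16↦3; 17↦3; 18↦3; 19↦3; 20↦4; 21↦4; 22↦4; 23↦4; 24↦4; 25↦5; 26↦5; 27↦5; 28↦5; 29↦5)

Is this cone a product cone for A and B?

|A|·|B| = 5·6 = 30;  |P| = 30
Check the pairing map k ↦ (π_A(k), π_B(k)):
  0 ↦ (0,0)
  1 ↦ (1,0)
  2 ↦ (2,0)
  3 ↦ (3,0)
  4 ↦ (4,0)
  5 ↦ (0,1)
  6 ↦ (1,1)
  7 ↦ (2,1)
  8 ↦ (3,1)
  9 ↦ (4,1)
  10 ↦ (0,2)
  11 ↦ (1,2)
  12 ↦ (2,2)
  13 ↦ (3,2)
  14 ↦ (4,2)
  15 ↦ (0,3)
  16 ↦ (1,3)
  17 ↦ (2,3)
  18 ↦ (3,3)
  19 ↦ (4,3)
  20 ↦ (0,4)
  21 ↦ (1,4)
  22 ↦ (2,4)
  23 ↦ (3,4)
  24 ↦ (4,4)
  25 ↦ (0,5)
  26 ↦ (1,5)
  27 ↦ (2,5)
  28 ↦ (3,5)
  29 ↦ (4,5)
distinct pairs in image: 30 / 30 needed
  → bijection onto A×B; projections well-typed.

Answer: VALID PRODUCT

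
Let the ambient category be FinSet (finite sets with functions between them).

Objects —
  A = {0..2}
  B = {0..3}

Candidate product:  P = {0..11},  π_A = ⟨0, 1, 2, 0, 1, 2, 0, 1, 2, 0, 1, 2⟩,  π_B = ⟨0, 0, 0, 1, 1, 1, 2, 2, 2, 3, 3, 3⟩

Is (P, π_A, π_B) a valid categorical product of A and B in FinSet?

|A|·|B| = 3·4 = 12;  |P| = 12
Check the pairing map k ↦ (π_A(k), π_B(k)):
  0 ↦ (0,0)
  1 ↦ (1,0)
  2 ↦ (2,0)
  3 ↦ (0,1)
  4 ↦ (1,1)
  5 ↦ (2,1)
  6 ↦ (0,2)
  7 ↦ (1,2)
  8 ↦ (2,2)
  9 ↦ (0,3)
  10 ↦ (1,3)
  11 ↦ (2,3)
distinct pairs in image: 12 / 12 needed
  → bijection onto A×B; projections well-typed.

Answer: VALID PRODUCT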